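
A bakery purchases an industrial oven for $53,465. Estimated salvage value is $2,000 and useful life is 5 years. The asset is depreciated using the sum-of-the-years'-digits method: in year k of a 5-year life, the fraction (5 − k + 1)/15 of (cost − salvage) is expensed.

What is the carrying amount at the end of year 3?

Depreciable base = $53,465 − $2,000 = $51,465.
Sum of the years' digits = 5+4+3+2+1 = 15.
Year 1: $51,465 × 5/15 = $17,155. Book value $36,310.
Year 2: $51,465 × 4/15 = $13,724. Book value $22,586.
Year 3: $51,465 × 3/15 = $10,293. Book value $12,293.

$12,293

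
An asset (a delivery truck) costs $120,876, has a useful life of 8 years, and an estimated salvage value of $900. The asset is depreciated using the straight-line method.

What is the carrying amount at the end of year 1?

Depreciable base = $120,876 − $900 = $119,976.
Annual expense = $119,976 / 8 = $14,997.
End of year 1: book value $105,879.

$105,879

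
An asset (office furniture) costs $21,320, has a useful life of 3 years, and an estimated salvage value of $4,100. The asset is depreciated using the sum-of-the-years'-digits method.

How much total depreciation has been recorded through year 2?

Depreciable base = $21,320 − $4,100 = $17,220.
Sum of the years' digits = 3+2+1 = 6.
Year 1: $17,220 × 3/6 = $8,610. Book value $12,710.
Year 2: $17,220 × 2/6 = $5,740. Book value $6,970.
Accumulated through year 2 = $21,320 − $6,970 = $14,350.

$14,350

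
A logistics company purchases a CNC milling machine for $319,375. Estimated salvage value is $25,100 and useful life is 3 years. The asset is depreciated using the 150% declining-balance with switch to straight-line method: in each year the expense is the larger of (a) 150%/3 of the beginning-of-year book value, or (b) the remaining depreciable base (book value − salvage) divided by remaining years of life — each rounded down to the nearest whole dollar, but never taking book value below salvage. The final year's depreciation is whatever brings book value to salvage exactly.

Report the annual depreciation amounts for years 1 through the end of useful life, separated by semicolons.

Depreciable base = $319,375 − $25,100 = $294,275.
Year 1: DB = ⌊$319,375 × 150%/3⌋ = $159,687; SL = ⌊$294,275/3⌋ = $98,091 → take DB $159,687. Book value $159,688.
Year 2: DB = ⌊$159,688 × 150%/3⌋ = $79,844; SL = ⌊$134,588/2⌋ = $67,294 → take DB $79,844. Book value $79,844.
Year 3 (final): $79,844 − $25,100 = $54,744. Book value $25,100.

$159,687; $79,844; $54,744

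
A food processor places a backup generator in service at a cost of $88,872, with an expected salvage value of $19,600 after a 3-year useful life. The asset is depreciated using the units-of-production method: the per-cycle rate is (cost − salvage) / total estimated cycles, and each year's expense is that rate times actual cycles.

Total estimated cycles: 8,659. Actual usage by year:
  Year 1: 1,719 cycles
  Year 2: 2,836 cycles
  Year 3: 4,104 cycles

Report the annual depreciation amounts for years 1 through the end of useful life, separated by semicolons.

$13,752; $22,688; $32,832

Depreciable base = $88,872 − $19,600 = $69,272.
Rate = $69,272 / 8,659 cycles = $8 per cycle.
Year 1: 1,719 × $8 = $13,752. Book value $75,120.
Year 2: 2,836 × $8 = $22,688. Book value $52,432.
Year 3: 4,104 × $8 = $32,832. Book value $19,600.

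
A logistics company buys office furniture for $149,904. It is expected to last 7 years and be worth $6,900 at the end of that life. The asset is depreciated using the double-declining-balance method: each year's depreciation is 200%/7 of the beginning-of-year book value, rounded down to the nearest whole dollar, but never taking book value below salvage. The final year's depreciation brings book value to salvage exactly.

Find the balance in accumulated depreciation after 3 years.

Depreciable base = $149,904 − $6,900 = $143,004.
Year 1: ⌊$149,904 × 200%/7⌋ = $42,829. Book value $107,075.
Year 2: ⌊$107,075 × 200%/7⌋ = $30,592. Book value $76,483.
Year 3: ⌊$76,483 × 200%/7⌋ = $21,852. Book value $54,631.
Accumulated through year 3 = $149,904 − $54,631 = $95,273.

$95,273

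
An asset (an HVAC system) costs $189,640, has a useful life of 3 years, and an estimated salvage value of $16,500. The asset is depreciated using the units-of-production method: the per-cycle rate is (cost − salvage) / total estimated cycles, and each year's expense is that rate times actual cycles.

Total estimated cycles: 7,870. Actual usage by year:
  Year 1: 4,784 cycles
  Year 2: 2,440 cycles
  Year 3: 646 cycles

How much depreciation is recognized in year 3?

Depreciable base = $189,640 − $16,500 = $173,140.
Rate = $173,140 / 7,870 cycles = $22 per cycle.
Year 1: 4,784 × $22 = $105,248. Book value $84,392.
Year 2: 2,440 × $22 = $53,680. Book value $30,712.
Year 3: 646 × $22 = $14,212. Book value $16,500.

$14,212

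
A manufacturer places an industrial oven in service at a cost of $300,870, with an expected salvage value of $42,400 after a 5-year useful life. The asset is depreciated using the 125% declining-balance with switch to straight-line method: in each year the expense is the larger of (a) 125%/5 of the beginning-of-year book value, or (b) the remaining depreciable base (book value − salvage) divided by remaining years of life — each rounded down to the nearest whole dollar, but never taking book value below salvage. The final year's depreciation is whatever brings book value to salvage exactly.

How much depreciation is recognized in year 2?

$56,413

Depreciable base = $300,870 − $42,400 = $258,470.
Year 1: DB = ⌊$300,870 × 125%/5⌋ = $75,217; SL = ⌊$258,470/5⌋ = $51,694 → take DB $75,217. Book value $225,653.
Year 2: DB = ⌊$225,653 × 125%/5⌋ = $56,413; SL = ⌊$183,253/4⌋ = $45,813 → take DB $56,413. Book value $169,240.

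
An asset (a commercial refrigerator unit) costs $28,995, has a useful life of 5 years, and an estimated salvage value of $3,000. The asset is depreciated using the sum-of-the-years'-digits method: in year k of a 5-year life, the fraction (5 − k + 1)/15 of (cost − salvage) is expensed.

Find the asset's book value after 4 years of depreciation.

Depreciable base = $28,995 − $3,000 = $25,995.
Sum of the years' digits = 5+4+3+2+1 = 15.
Year 1: $25,995 × 5/15 = $8,665. Book value $20,330.
Year 2: $25,995 × 4/15 = $6,932. Book value $13,398.
Year 3: $25,995 × 3/15 = $5,199. Book value $8,199.
Year 4: $25,995 × 2/15 = $3,466. Book value $4,733.

$4,733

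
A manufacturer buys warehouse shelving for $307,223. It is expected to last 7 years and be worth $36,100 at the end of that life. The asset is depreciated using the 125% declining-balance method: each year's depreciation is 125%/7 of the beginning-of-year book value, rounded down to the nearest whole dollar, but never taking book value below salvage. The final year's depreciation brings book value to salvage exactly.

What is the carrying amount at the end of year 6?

$94,380

Depreciable base = $307,223 − $36,100 = $271,123.
Year 1: ⌊$307,223 × 125%/7⌋ = $54,861. Book value $252,362.
Year 2: ⌊$252,362 × 125%/7⌋ = $45,064. Book value $207,298.
Year 3: ⌊$207,298 × 125%/7⌋ = $37,017. Book value $170,281.
Year 4: ⌊$170,281 × 125%/7⌋ = $30,407. Book value $139,874.
Year 5: ⌊$139,874 × 125%/7⌋ = $24,977. Book value $114,897.
Year 6: ⌊$114,897 × 125%/7⌋ = $20,517. Book value $94,380.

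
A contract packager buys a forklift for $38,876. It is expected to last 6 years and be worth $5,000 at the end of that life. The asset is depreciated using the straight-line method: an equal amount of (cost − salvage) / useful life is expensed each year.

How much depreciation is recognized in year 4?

$5,646

Depreciable base = $38,876 − $5,000 = $33,876.
Annual expense = $33,876 / 6 = $5,646.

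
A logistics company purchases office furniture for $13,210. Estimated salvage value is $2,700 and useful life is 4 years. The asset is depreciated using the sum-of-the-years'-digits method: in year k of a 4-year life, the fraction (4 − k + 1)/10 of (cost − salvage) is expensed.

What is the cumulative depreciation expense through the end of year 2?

Depreciable base = $13,210 − $2,700 = $10,510.
Sum of the years' digits = 4+3+2+1 = 10.
Year 1: $10,510 × 4/10 = $4,204. Book value $9,006.
Year 2: $10,510 × 3/10 = $3,153. Book value $5,853.
Accumulated through year 2 = $13,210 − $5,853 = $7,357.

$7,357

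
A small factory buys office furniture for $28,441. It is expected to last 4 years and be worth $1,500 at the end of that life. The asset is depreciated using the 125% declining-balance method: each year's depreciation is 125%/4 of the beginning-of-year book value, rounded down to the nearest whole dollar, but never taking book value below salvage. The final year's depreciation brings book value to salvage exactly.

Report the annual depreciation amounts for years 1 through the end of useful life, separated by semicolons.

Depreciable base = $28,441 − $1,500 = $26,941.
Year 1: ⌊$28,441 × 125%/4⌋ = $8,887. Book value $19,554.
Year 2: ⌊$19,554 × 125%/4⌋ = $6,110. Book value $13,444.
Year 3: ⌊$13,444 × 125%/4⌋ = $4,201. Book value $9,243.
Year 4 (final): $9,243 − $1,500 = $7,743. Book value $1,500.

$8,887; $6,110; $4,201; $7,743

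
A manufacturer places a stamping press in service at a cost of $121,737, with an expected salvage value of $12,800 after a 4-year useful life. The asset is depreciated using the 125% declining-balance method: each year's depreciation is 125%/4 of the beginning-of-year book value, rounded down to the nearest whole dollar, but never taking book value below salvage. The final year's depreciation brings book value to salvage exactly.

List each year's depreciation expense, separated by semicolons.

$38,042; $26,154; $17,981; $26,760

Depreciable base = $121,737 − $12,800 = $108,937.
Year 1: ⌊$121,737 × 125%/4⌋ = $38,042. Book value $83,695.
Year 2: ⌊$83,695 × 125%/4⌋ = $26,154. Book value $57,541.
Year 3: ⌊$57,541 × 125%/4⌋ = $17,981. Book value $39,560.
Year 4 (final): $39,560 − $12,800 = $26,760. Book value $12,800.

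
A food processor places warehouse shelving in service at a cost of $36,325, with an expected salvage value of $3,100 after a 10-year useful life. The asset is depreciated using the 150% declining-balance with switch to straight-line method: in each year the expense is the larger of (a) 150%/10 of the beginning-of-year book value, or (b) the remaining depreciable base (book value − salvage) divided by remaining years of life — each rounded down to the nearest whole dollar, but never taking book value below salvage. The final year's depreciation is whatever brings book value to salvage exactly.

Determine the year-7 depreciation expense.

$2,604

Depreciable base = $36,325 − $3,100 = $33,225.
Year 1: DB = ⌊$36,325 × 150%/10⌋ = $5,448; SL = ⌊$33,225/10⌋ = $3,322 → take DB $5,448. Book value $30,877.
Year 2: DB = ⌊$30,877 × 150%/10⌋ = $4,631; SL = ⌊$27,777/9⌋ = $3,086 → take DB $4,631. Book value $26,246.
Year 3: DB = ⌊$26,246 × 150%/10⌋ = $3,936; SL = ⌊$23,146/8⌋ = $2,893 → take DB $3,936. Book value $22,310.
Year 4: DB = ⌊$22,310 × 150%/10⌋ = $3,346; SL = ⌊$19,210/7⌋ = $2,744 → take DB $3,346. Book value $18,964.
Year 5: DB = ⌊$18,964 × 150%/10⌋ = $2,844; SL = ⌊$15,864/6⌋ = $2,644 → take DB $2,844. Book value $16,120.
Year 6: DB = ⌊$16,120 × 150%/10⌋ = $2,418; SL = ⌊$13,020/5⌋ = $2,604 → take SL $2,604. Book value $13,516.
Year 7: DB = ⌊$13,516 × 150%/10⌋ = $2,027; SL = ⌊$10,416/4⌋ = $2,604 → take SL $2,604. Book value $10,912.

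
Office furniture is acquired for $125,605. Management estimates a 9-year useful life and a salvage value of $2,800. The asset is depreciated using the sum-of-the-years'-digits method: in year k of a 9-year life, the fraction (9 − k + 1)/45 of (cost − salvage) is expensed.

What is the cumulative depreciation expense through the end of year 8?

$120,076

Depreciable base = $125,605 − $2,800 = $122,805.
Sum of the years' digits = 9+8+7+6+5+4+3+2+1 = 45.
Year 1: $122,805 × 9/45 = $24,561. Book value $101,044.
Year 2: $122,805 × 8/45 = $21,832. Book value $79,212.
Year 3: $122,805 × 7/45 = $19,103. Book value $60,109.
Year 4: $122,805 × 6/45 = $16,374. Book value $43,735.
Year 5: $122,805 × 5/45 = $13,645. Book value $30,090.
Year 6: $122,805 × 4/45 = $10,916. Book value $19,174.
Year 7: $122,805 × 3/45 = $8,187. Book value $10,987.
Year 8: $122,805 × 2/45 = $5,458. Book value $5,529.
Accumulated through year 8 = $125,605 − $5,529 = $120,076.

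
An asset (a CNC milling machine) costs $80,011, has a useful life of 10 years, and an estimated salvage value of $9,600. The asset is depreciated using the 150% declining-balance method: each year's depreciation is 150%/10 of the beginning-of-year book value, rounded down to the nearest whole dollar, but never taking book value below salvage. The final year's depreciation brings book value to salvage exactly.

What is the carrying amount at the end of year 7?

Depreciable base = $80,011 − $9,600 = $70,411.
Year 1: ⌊$80,011 × 150%/10⌋ = $12,001. Book value $68,010.
Year 2: ⌊$68,010 × 150%/10⌋ = $10,201. Book value $57,809.
Year 3: ⌊$57,809 × 150%/10⌋ = $8,671. Book value $49,138.
Year 4: ⌊$49,138 × 150%/10⌋ = $7,370. Book value $41,768.
Year 5: ⌊$41,768 × 150%/10⌋ = $6,265. Book value $35,503.
Year 6: ⌊$35,503 × 150%/10⌋ = $5,325. Book value $30,178.
Year 7: ⌊$30,178 × 150%/10⌋ = $4,526. Book value $25,652.

$25,652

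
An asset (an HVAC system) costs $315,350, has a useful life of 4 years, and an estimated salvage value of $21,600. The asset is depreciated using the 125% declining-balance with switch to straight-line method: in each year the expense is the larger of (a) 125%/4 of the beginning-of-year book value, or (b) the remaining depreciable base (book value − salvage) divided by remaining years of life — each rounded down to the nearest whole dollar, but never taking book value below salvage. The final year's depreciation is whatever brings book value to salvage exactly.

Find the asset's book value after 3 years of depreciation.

$85,327

Depreciable base = $315,350 − $21,600 = $293,750.
Year 1: DB = ⌊$315,350 × 125%/4⌋ = $98,546; SL = ⌊$293,750/4⌋ = $73,437 → take DB $98,546. Book value $216,804.
Year 2: DB = ⌊$216,804 × 125%/4⌋ = $67,751; SL = ⌊$195,204/3⌋ = $65,068 → take DB $67,751. Book value $149,053.
Year 3: DB = ⌊$149,053 × 125%/4⌋ = $46,579; SL = ⌊$127,453/2⌋ = $63,726 → take SL $63,726. Book value $85,327.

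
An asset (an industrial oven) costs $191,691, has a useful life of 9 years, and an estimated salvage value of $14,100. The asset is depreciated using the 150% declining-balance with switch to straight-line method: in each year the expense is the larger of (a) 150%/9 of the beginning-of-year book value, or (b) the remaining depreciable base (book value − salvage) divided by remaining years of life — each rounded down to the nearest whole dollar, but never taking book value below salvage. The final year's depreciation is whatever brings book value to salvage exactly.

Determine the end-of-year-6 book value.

$61,107

Depreciable base = $191,691 − $14,100 = $177,591.
Year 1: DB = ⌊$191,691 × 150%/9⌋ = $31,948; SL = ⌊$177,591/9⌋ = $19,732 → take DB $31,948. Book value $159,743.
Year 2: DB = ⌊$159,743 × 150%/9⌋ = $26,623; SL = ⌊$145,643/8⌋ = $18,205 → take DB $26,623. Book value $133,120.
Year 3: DB = ⌊$133,120 × 150%/9⌋ = $22,186; SL = ⌊$119,020/7⌋ = $17,002 → take DB $22,186. Book value $110,934.
Year 4: DB = ⌊$110,934 × 150%/9⌋ = $18,489; SL = ⌊$96,834/6⌋ = $16,139 → take DB $18,489. Book value $92,445.
Year 5: DB = ⌊$92,445 × 150%/9⌋ = $15,407; SL = ⌊$78,345/5⌋ = $15,669 → take SL $15,669. Book value $76,776.
Year 6: DB = ⌊$76,776 × 150%/9⌋ = $12,796; SL = ⌊$62,676/4⌋ = $15,669 → take SL $15,669. Book value $61,107.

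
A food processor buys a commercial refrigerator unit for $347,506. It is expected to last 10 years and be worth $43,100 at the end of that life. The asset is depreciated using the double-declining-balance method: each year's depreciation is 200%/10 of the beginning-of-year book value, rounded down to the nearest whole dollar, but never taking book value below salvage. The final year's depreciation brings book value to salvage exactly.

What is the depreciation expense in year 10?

$3,544

Depreciable base = $347,506 − $43,100 = $304,406.
Year 1: ⌊$347,506 × 200%/10⌋ = $69,501. Book value $278,005.
Year 2: ⌊$278,005 × 200%/10⌋ = $55,601. Book value $222,404.
Year 3: ⌊$222,404 × 200%/10⌋ = $44,480. Book value $177,924.
Year 4: ⌊$177,924 × 200%/10⌋ = $35,584. Book value $142,340.
Year 5: ⌊$142,340 × 200%/10⌋ = $28,468. Book value $113,872.
Year 6: ⌊$113,872 × 200%/10⌋ = $22,774. Book value $91,098.
Year 7: ⌊$91,098 × 200%/10⌋ = $18,219. Book value $72,879.
Year 8: ⌊$72,879 × 200%/10⌋ = $14,575. Book value $58,304.
Year 9: ⌊$58,304 × 200%/10⌋ = $11,660. Book value $46,644.
Year 10 (final): $46,644 − $43,100 = $3,544. Book value $43,100.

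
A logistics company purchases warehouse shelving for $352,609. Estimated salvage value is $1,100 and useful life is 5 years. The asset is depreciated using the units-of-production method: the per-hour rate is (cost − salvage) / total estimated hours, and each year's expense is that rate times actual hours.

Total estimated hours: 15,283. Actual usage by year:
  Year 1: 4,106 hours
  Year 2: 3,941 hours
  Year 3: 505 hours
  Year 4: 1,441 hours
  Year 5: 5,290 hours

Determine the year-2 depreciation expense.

$90,643

Depreciable base = $352,609 − $1,100 = $351,509.
Rate = $351,509 / 15,283 hours = $23 per hour.
Year 1: 4,106 × $23 = $94,438. Book value $258,171.
Year 2: 3,941 × $23 = $90,643. Book value $167,528.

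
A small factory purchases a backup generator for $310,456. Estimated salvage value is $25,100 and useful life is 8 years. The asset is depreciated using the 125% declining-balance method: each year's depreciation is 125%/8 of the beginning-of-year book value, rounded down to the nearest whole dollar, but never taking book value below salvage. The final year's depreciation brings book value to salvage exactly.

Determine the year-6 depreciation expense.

Depreciable base = $310,456 − $25,100 = $285,356.
Year 1: ⌊$310,456 × 125%/8⌋ = $48,508. Book value $261,948.
Year 2: ⌊$261,948 × 125%/8⌋ = $40,929. Book value $221,019.
Year 3: ⌊$221,019 × 125%/8⌋ = $34,534. Book value $186,485.
Year 4: ⌊$186,485 × 125%/8⌋ = $29,138. Book value $157,347.
Year 5: ⌊$157,347 × 125%/8⌋ = $24,585. Book value $132,762.
Year 6: ⌊$132,762 × 125%/8⌋ = $20,744. Book value $112,018.

$20,744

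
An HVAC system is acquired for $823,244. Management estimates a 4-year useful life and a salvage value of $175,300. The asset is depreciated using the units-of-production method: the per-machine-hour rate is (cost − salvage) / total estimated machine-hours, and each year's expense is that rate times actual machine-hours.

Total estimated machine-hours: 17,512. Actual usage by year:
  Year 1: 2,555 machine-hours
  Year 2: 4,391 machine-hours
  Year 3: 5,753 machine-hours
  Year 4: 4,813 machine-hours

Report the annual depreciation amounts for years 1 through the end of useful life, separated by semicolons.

Depreciable base = $823,244 − $175,300 = $647,944.
Rate = $647,944 / 17,512 machine-hours = $37 per machine-hour.
Year 1: 2,555 × $37 = $94,535. Book value $728,709.
Year 2: 4,391 × $37 = $162,467. Book value $566,242.
Year 3: 5,753 × $37 = $212,861. Book value $353,381.
Year 4: 4,813 × $37 = $178,081. Book value $175,300.

$94,535; $162,467; $212,861; $178,081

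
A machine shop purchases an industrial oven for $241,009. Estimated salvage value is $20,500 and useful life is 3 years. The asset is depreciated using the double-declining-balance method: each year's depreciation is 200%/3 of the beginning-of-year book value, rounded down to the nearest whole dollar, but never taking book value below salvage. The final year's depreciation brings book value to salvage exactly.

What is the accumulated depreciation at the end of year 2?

Depreciable base = $241,009 − $20,500 = $220,509.
Year 1: ⌊$241,009 × 200%/3⌋ = $160,672. Book value $80,337.
Year 2: ⌊$80,337 × 200%/3⌋ = $53,558. Book value $26,779.
Accumulated through year 2 = $241,009 − $26,779 = $214,230.

$214,230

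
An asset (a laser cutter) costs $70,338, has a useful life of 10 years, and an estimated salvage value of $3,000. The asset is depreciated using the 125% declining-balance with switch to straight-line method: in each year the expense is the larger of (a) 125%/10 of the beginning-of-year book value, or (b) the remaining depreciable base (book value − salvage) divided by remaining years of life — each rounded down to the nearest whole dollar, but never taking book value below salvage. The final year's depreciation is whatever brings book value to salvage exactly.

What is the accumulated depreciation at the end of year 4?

$29,519

Depreciable base = $70,338 − $3,000 = $67,338.
Year 1: DB = ⌊$70,338 × 125%/10⌋ = $8,792; SL = ⌊$67,338/10⌋ = $6,733 → take DB $8,792. Book value $61,546.
Year 2: DB = ⌊$61,546 × 125%/10⌋ = $7,693; SL = ⌊$58,546/9⌋ = $6,505 → take DB $7,693. Book value $53,853.
Year 3: DB = ⌊$53,853 × 125%/10⌋ = $6,731; SL = ⌊$50,853/8⌋ = $6,356 → take DB $6,731. Book value $47,122.
Year 4: DB = ⌊$47,122 × 125%/10⌋ = $5,890; SL = ⌊$44,122/7⌋ = $6,303 → take SL $6,303. Book value $40,819.
Accumulated through year 4 = $70,338 − $40,819 = $29,519.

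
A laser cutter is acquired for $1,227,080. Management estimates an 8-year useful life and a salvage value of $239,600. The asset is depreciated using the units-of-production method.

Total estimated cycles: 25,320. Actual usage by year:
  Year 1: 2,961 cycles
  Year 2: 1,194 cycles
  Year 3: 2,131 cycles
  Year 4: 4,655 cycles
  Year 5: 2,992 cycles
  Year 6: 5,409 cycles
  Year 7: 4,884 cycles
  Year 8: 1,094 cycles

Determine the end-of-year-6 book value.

Depreciable base = $1,227,080 − $239,600 = $987,480.
Rate = $987,480 / 25,320 cycles = $39 per cycle.
Year 1: 2,961 × $39 = $115,479. Book value $1,111,601.
Year 2: 1,194 × $39 = $46,566. Book value $1,065,035.
Year 3: 2,131 × $39 = $83,109. Book value $981,926.
Year 4: 4,655 × $39 = $181,545. Book value $800,381.
Year 5: 2,992 × $39 = $116,688. Book value $683,693.
Year 6: 5,409 × $39 = $210,951. Book value $472,742.

$472,742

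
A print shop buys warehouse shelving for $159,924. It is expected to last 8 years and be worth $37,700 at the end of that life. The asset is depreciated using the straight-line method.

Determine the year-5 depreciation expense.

$15,278

Depreciable base = $159,924 − $37,700 = $122,224.
Annual expense = $122,224 / 8 = $15,278.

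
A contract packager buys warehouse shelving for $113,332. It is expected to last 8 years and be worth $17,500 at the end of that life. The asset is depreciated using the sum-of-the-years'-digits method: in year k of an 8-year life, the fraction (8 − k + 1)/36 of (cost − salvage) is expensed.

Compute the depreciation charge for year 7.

Depreciable base = $113,332 − $17,500 = $95,832.
Sum of the years' digits = 8+7+6+5+4+3+2+1 = 36.
Year 1: $95,832 × 8/36 = $21,296. Book value $92,036.
Year 2: $95,832 × 7/36 = $18,634. Book value $73,402.
Year 3: $95,832 × 6/36 = $15,972. Book value $57,430.
Year 4: $95,832 × 5/36 = $13,310. Book value $44,120.
Year 5: $95,832 × 4/36 = $10,648. Book value $33,472.
Year 6: $95,832 × 3/36 = $7,986. Book value $25,486.
Year 7: $95,832 × 2/36 = $5,324. Book value $20,162.

$5,324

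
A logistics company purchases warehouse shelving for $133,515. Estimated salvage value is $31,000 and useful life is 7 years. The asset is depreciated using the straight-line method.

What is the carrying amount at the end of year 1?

Depreciable base = $133,515 − $31,000 = $102,515.
Annual expense = $102,515 / 7 = $14,645.
End of year 1: book value $118,870.

$118,870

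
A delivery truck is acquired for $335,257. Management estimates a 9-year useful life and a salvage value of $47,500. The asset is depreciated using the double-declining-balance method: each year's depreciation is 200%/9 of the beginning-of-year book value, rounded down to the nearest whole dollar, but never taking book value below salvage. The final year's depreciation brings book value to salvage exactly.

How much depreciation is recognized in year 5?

Depreciable base = $335,257 − $47,500 = $287,757.
Year 1: ⌊$335,257 × 200%/9⌋ = $74,501. Book value $260,756.
Year 2: ⌊$260,756 × 200%/9⌋ = $57,945. Book value $202,811.
Year 3: ⌊$202,811 × 200%/9⌋ = $45,069. Book value $157,742.
Year 4: ⌊$157,742 × 200%/9⌋ = $35,053. Book value $122,689.
Year 5: ⌊$122,689 × 200%/9⌋ = $27,264. Book value $95,425.

$27,264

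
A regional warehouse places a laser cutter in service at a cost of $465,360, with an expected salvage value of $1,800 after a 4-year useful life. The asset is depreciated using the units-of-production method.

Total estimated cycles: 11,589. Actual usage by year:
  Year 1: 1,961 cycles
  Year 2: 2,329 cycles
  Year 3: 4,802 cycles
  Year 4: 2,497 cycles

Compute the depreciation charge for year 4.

Depreciable base = $465,360 − $1,800 = $463,560.
Rate = $463,560 / 11,589 cycles = $40 per cycle.
Year 1: 1,961 × $40 = $78,440. Book value $386,920.
Year 2: 2,329 × $40 = $93,160. Book value $293,760.
Year 3: 4,802 × $40 = $192,080. Book value $101,680.
Year 4: 2,497 × $40 = $99,880. Book value $1,800.

$99,880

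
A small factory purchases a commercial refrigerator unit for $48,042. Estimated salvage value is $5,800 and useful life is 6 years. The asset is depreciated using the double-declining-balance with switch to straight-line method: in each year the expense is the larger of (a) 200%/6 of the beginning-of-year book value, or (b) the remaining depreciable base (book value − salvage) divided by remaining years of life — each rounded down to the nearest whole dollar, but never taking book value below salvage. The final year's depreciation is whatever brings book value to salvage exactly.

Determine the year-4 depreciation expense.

Depreciable base = $48,042 − $5,800 = $42,242.
Year 1: DB = ⌊$48,042 × 200%/6⌋ = $16,014; SL = ⌊$42,242/6⌋ = $7,040 → take DB $16,014. Book value $32,028.
Year 2: DB = ⌊$32,028 × 200%/6⌋ = $10,676; SL = ⌊$26,228/5⌋ = $5,245 → take DB $10,676. Book value $21,352.
Year 3: DB = ⌊$21,352 × 200%/6⌋ = $7,117; SL = ⌊$15,552/4⌋ = $3,888 → take DB $7,117. Book value $14,235.
Year 4: DB = ⌊$14,235 × 200%/6⌋ = $4,745; SL = ⌊$8,435/3⌋ = $2,811 → take DB $4,745. Book value $9,490.

$4,745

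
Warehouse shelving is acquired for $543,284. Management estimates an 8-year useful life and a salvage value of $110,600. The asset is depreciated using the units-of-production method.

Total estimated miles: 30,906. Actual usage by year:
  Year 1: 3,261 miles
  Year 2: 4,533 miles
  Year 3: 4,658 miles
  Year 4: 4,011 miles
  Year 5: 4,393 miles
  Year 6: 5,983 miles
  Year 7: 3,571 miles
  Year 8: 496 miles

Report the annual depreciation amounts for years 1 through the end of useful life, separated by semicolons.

Depreciable base = $543,284 − $110,600 = $432,684.
Rate = $432,684 / 30,906 miles = $14 per mile.
Year 1: 3,261 × $14 = $45,654. Book value $497,630.
Year 2: 4,533 × $14 = $63,462. Book value $434,168.
Year 3: 4,658 × $14 = $65,212. Book value $368,956.
Year 4: 4,011 × $14 = $56,154. Book value $312,802.
Year 5: 4,393 × $14 = $61,502. Book value $251,300.
Year 6: 5,983 × $14 = $83,762. Book value $167,538.
Year 7: 3,571 × $14 = $49,994. Book value $117,544.
Year 8: 496 × $14 = $6,944. Book value $110,600.

$45,654; $63,462; $65,212; $56,154; $61,502; $83,762; $49,994; $6,944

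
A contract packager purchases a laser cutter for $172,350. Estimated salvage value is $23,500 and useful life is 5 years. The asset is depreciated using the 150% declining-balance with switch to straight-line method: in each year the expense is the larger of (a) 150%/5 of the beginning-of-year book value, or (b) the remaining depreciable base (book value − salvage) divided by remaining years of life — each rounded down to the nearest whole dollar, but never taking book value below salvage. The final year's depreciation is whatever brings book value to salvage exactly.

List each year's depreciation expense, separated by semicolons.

Depreciable base = $172,350 − $23,500 = $148,850.
Year 1: DB = ⌊$172,350 × 150%/5⌋ = $51,705; SL = ⌊$148,850/5⌋ = $29,770 → take DB $51,705. Book value $120,645.
Year 2: DB = ⌊$120,645 × 150%/5⌋ = $36,193; SL = ⌊$97,145/4⌋ = $24,286 → take DB $36,193. Book value $84,452.
Year 3: DB = ⌊$84,452 × 150%/5⌋ = $25,335; SL = ⌊$60,952/3⌋ = $20,317 → take DB $25,335. Book value $59,117.
Year 4: DB = ⌊$59,117 × 150%/5⌋ = $17,735; SL = ⌊$35,617/2⌋ = $17,808 → take SL $17,808. Book value $41,309.
Year 5 (final): $41,309 − $23,500 = $17,809. Book value $23,500.

$51,705; $36,193; $25,335; $17,808; $17,809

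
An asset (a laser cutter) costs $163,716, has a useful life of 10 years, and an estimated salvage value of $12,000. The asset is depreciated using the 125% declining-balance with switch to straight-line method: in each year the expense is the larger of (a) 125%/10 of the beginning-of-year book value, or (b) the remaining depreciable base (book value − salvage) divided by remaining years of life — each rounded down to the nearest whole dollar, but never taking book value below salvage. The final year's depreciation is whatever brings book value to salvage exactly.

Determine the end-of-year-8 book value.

Depreciable base = $163,716 − $12,000 = $151,716.
Year 1: DB = ⌊$163,716 × 125%/10⌋ = $20,464; SL = ⌊$151,716/10⌋ = $15,171 → take DB $20,464. Book value $143,252.
Year 2: DB = ⌊$143,252 × 125%/10⌋ = $17,906; SL = ⌊$131,252/9⌋ = $14,583 → take DB $17,906. Book value $125,346.
Year 3: DB = ⌊$125,346 × 125%/10⌋ = $15,668; SL = ⌊$113,346/8⌋ = $14,168 → take DB $15,668. Book value $109,678.
Year 4: DB = ⌊$109,678 × 125%/10⌋ = $13,709; SL = ⌊$97,678/7⌋ = $13,954 → take SL $13,954. Book value $95,724.
Year 5: DB = ⌊$95,724 × 125%/10⌋ = $11,965; SL = ⌊$83,724/6⌋ = $13,954 → take SL $13,954. Book value $81,770.
Year 6: DB = ⌊$81,770 × 125%/10⌋ = $10,221; SL = ⌊$69,770/5⌋ = $13,954 → take SL $13,954. Book value $67,816.
Year 7: DB = ⌊$67,816 × 125%/10⌋ = $8,477; SL = ⌊$55,816/4⌋ = $13,954 → take SL $13,954. Book value $53,862.
Year 8: DB = ⌊$53,862 × 125%/10⌋ = $6,732; SL = ⌊$41,862/3⌋ = $13,954 → take SL $13,954. Book value $39,908.

$39,908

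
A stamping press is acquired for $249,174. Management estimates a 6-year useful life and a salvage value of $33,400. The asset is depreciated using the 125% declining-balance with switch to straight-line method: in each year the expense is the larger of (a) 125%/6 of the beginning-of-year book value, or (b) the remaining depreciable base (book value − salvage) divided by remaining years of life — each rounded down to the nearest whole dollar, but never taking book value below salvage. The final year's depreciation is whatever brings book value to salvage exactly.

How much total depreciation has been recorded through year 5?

$185,696

Depreciable base = $249,174 − $33,400 = $215,774.
Year 1: DB = ⌊$249,174 × 125%/6⌋ = $51,911; SL = ⌊$215,774/6⌋ = $35,962 → take DB $51,911. Book value $197,263.
Year 2: DB = ⌊$197,263 × 125%/6⌋ = $41,096; SL = ⌊$163,863/5⌋ = $32,772 → take DB $41,096. Book value $156,167.
Year 3: DB = ⌊$156,167 × 125%/6⌋ = $32,534; SL = ⌊$122,767/4⌋ = $30,691 → take DB $32,534. Book value $123,633.
Year 4: DB = ⌊$123,633 × 125%/6⌋ = $25,756; SL = ⌊$90,233/3⌋ = $30,077 → take SL $30,077. Book value $93,556.
Year 5: DB = ⌊$93,556 × 125%/6⌋ = $19,490; SL = ⌊$60,156/2⌋ = $30,078 → take SL $30,078. Book value $63,478.
Accumulated through year 5 = $249,174 − $63,478 = $185,696.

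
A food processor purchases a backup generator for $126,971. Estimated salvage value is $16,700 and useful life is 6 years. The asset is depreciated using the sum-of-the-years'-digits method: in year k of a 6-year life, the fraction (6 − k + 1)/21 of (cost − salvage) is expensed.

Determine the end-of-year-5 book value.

$21,951

Depreciable base = $126,971 − $16,700 = $110,271.
Sum of the years' digits = 6+5+4+3+2+1 = 21.
Year 1: $110,271 × 6/21 = $31,506. Book value $95,465.
Year 2: $110,271 × 5/21 = $26,255. Book value $69,210.
Year 3: $110,271 × 4/21 = $21,004. Book value $48,206.
Year 4: $110,271 × 3/21 = $15,753. Book value $32,453.
Year 5: $110,271 × 2/21 = $10,502. Book value $21,951.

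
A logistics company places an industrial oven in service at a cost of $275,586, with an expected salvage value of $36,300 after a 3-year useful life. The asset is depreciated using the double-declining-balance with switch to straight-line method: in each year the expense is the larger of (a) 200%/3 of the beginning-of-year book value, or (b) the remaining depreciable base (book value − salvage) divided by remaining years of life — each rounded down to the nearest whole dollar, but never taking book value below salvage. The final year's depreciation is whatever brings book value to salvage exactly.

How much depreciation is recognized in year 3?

$0

Depreciable base = $275,586 − $36,300 = $239,286.
Year 1: DB = ⌊$275,586 × 200%/3⌋ = $183,724; SL = ⌊$239,286/3⌋ = $79,762 → take DB $183,724. Book value $91,862.
Year 2: DB = ⌊$91,862 × 200%/3⌋ = $61,241; SL = ⌊$55,562/2⌋ = $27,781 → take DB $61,241, capped at $55,562. Book value $36,300.
Year 3 (final): $36,300 − $36,300 = $0. Book value $36,300.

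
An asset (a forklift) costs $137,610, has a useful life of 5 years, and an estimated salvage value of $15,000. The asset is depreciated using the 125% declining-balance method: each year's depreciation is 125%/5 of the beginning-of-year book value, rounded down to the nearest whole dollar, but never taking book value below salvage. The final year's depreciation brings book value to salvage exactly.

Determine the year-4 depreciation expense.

Depreciable base = $137,610 − $15,000 = $122,610.
Year 1: ⌊$137,610 × 125%/5⌋ = $34,402. Book value $103,208.
Year 2: ⌊$103,208 × 125%/5⌋ = $25,802. Book value $77,406.
Year 3: ⌊$77,406 × 125%/5⌋ = $19,351. Book value $58,055.
Year 4: ⌊$58,055 × 125%/5⌋ = $14,513. Book value $43,542.

$14,513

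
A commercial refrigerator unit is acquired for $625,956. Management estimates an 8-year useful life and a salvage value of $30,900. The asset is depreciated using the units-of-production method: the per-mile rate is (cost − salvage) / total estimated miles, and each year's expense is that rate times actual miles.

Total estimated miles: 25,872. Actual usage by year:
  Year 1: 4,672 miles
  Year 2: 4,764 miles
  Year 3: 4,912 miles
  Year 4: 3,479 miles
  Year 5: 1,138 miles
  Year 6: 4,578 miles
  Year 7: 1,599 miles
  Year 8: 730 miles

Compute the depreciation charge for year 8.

$16,790

Depreciable base = $625,956 − $30,900 = $595,056.
Rate = $595,056 / 25,872 miles = $23 per mile.
Year 1: 4,672 × $23 = $107,456. Book value $518,500.
Year 2: 4,764 × $23 = $109,572. Book value $408,928.
Year 3: 4,912 × $23 = $112,976. Book value $295,952.
Year 4: 3,479 × $23 = $80,017. Book value $215,935.
Year 5: 1,138 × $23 = $26,174. Book value $189,761.
Year 6: 4,578 × $23 = $105,294. Book value $84,467.
Year 7: 1,599 × $23 = $36,777. Book value $47,690.
Year 8: 730 × $23 = $16,790. Book value $30,900.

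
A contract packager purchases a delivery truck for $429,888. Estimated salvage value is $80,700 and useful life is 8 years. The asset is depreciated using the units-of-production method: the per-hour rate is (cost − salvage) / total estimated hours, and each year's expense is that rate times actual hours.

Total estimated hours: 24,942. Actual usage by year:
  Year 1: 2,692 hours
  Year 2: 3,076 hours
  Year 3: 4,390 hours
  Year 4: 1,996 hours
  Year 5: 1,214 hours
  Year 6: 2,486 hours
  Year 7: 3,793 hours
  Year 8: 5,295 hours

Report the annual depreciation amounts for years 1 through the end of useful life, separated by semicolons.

Depreciable base = $429,888 − $80,700 = $349,188.
Rate = $349,188 / 24,942 hours = $14 per hour.
Year 1: 2,692 × $14 = $37,688. Book value $392,200.
Year 2: 3,076 × $14 = $43,064. Book value $349,136.
Year 3: 4,390 × $14 = $61,460. Book value $287,676.
Year 4: 1,996 × $14 = $27,944. Book value $259,732.
Year 5: 1,214 × $14 = $16,996. Book value $242,736.
Year 6: 2,486 × $14 = $34,804. Book value $207,932.
Year 7: 3,793 × $14 = $53,102. Book value $154,830.
Year 8: 5,295 × $14 = $74,130. Book value $80,700.

$37,688; $43,064; $61,460; $27,944; $16,996; $34,804; $53,102; $74,130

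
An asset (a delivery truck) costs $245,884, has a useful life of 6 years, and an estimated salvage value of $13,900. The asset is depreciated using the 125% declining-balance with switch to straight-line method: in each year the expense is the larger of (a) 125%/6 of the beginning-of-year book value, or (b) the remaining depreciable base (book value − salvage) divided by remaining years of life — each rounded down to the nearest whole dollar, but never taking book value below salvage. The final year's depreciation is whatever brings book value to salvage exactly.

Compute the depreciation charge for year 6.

$35,052

Depreciable base = $245,884 − $13,900 = $231,984.
Year 1: DB = ⌊$245,884 × 125%/6⌋ = $51,225; SL = ⌊$231,984/6⌋ = $38,664 → take DB $51,225. Book value $194,659.
Year 2: DB = ⌊$194,659 × 125%/6⌋ = $40,553; SL = ⌊$180,759/5⌋ = $36,151 → take DB $40,553. Book value $154,106.
Year 3: DB = ⌊$154,106 × 125%/6⌋ = $32,105; SL = ⌊$140,206/4⌋ = $35,051 → take SL $35,051. Book value $119,055.
Year 4: DB = ⌊$119,055 × 125%/6⌋ = $24,803; SL = ⌊$105,155/3⌋ = $35,051 → take SL $35,051. Book value $84,004.
Year 5: DB = ⌊$84,004 × 125%/6⌋ = $17,500; SL = ⌊$70,104/2⌋ = $35,052 → take SL $35,052. Book value $48,952.
Year 6 (final): $48,952 − $13,900 = $35,052. Book value $13,900.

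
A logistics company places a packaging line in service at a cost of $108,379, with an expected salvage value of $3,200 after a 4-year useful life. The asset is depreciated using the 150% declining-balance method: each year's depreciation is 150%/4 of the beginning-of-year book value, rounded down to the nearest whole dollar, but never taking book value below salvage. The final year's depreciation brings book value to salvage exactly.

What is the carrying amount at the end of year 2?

$42,336

Depreciable base = $108,379 − $3,200 = $105,179.
Year 1: ⌊$108,379 × 150%/4⌋ = $40,642. Book value $67,737.
Year 2: ⌊$67,737 × 150%/4⌋ = $25,401. Book value $42,336.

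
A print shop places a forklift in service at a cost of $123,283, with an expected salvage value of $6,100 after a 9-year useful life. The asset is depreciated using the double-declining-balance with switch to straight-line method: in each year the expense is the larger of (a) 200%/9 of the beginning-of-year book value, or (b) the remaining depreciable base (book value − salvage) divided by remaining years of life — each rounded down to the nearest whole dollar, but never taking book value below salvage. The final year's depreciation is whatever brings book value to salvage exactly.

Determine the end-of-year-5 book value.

Depreciable base = $123,283 − $6,100 = $117,183.
Year 1: DB = ⌊$123,283 × 200%/9⌋ = $27,396; SL = ⌊$117,183/9⌋ = $13,020 → take DB $27,396. Book value $95,887.
Year 2: DB = ⌊$95,887 × 200%/9⌋ = $21,308; SL = ⌊$89,787/8⌋ = $11,223 → take DB $21,308. Book value $74,579.
Year 3: DB = ⌊$74,579 × 200%/9⌋ = $16,573; SL = ⌊$68,479/7⌋ = $9,782 → take DB $16,573. Book value $58,006.
Year 4: DB = ⌊$58,006 × 200%/9⌋ = $12,890; SL = ⌊$51,906/6⌋ = $8,651 → take DB $12,890. Book value $45,116.
Year 5: DB = ⌊$45,116 × 200%/9⌋ = $10,025; SL = ⌊$39,016/5⌋ = $7,803 → take DB $10,025. Book value $35,091.

$35,091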